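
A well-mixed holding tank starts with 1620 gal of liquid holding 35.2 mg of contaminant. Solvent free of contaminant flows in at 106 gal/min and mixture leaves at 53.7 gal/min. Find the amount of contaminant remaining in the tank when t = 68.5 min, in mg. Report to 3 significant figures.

Let m(t) be the amount of contaminant. Volume: V(t) = V₀ + (Q_in − Q_out) t = 1620 + 52.300 t; V(68.5) = 5202.5 gal.
Species balance (pure solvent in): dm/dt = −Q_out · m/V(t).
dm/m = −Q_out dt/(V₀ + 52.300 t); integrating gives ln(m/m₀) = −(Q_out/(Q_in−Q_out)) ln(V/V₀).
m = m₀ (V₀/V)^(Q_out/(Q_in−Q_out)) = 35.2 × (1620/5202.5)^(1.0268) = 10.624 mg.

10.6 mg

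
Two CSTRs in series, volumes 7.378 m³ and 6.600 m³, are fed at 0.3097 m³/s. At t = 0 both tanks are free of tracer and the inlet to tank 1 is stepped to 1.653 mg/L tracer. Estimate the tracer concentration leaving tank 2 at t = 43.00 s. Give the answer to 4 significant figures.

Each tank obeys Vᵢ dCᵢ/dt = Q(Cᵢ₋₁ − Cᵢ), so τᵢ = Vᵢ/Q.
τ₁ = 7.378/0.3097 = 23.8231 s; τ₂ = 6.600/0.3097 = 21.3109 s.
Solving the cascade with C₁(0)=C₂(0)=0 gives C₂(t) = C_in[1 − (τ₁ e^(−t/τ₁) − τ₂ e^(−t/τ₂))/(τ₁ − τ₂)].
At t = 43.00: e^(−t/τ₁) = 0.164479, e^(−t/τ₂) = 0.132955.
C₂ = 1.653·[1 − (23.8231·0.164479 − 21.3109·0.132955)/(2.51211)] = 1.653·0.568099 = 0.939068 mg/L.

0.9391 mg/L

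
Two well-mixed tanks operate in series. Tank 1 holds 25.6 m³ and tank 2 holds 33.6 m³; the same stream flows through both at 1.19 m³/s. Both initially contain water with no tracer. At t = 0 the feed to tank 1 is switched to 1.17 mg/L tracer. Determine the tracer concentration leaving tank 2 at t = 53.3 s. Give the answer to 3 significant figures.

Species balance on tank i: dCᵢ/dt = (Cᵢ₋₁ − Cᵢ)/τᵢ with τᵢ = Vᵢ/Q.
τ₁ = 25.6/1.19 = 21.513 s; τ₂ = 33.6/1.19 = 28.235 s.
Tank 1: C₁ = C_in(1 − e^(−t/τ₁)). Tank 2 (τ₁ ≠ τ₂): C₂ = C_in[1 − (τ₁ e^(−t/τ₁) − τ₂ e^(−t/τ₂))/(τ₁ − τ₂)].
At t = 53.3: e^(−t/τ₁) = 0.083943, e^(−t/τ₂) = 0.15142.
C₂ = 1.17·[1 − (21.513·0.083943 − 28.235·0.15142)/(-6.7227)] = 1.17·0.63266 = 0.74021 mg/L.

0.740 mg/L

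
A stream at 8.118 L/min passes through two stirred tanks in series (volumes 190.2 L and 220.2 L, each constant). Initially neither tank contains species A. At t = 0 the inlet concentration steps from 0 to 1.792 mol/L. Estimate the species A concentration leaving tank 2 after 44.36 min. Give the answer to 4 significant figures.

0.9394 mol/L

Each tank obeys Vᵢ dCᵢ/dt = Q(Cᵢ₋₁ − Cᵢ), so τᵢ = Vᵢ/Q.
τ₁ = 190.2/8.118 = 23.4294 min; τ₂ = 220.2/8.118 = 27.1249 min.
Solving the cascade with C₁(0)=C₂(0)=0 gives C₂(t) = C_in[1 − (τ₁ e^(−t/τ₁) − τ₂ e^(−t/τ₂))/(τ₁ − τ₂)].
At t = 44.36: e^(−t/τ₁) = 0.150567, e^(−t/τ₂) = 0.194875.
C₂ = 1.792·[1 − (23.4294·0.150567 − 27.1249·0.194875)/(-3.69549)] = 1.792·0.524213 = 0.939390 mol/L.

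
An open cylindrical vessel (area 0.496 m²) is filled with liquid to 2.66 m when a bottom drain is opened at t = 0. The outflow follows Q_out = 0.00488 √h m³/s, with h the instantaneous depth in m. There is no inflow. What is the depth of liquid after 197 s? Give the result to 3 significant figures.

0.438 m

A dh/dt = −Q_out = −0.00488 √h.
Separate and integrate: 2(√h − √h₀) = −(0.00488/A) t.
√h = √2.66 − 0.00488·197/(2·0.496) = 1.6310 − 0.96911 = 0.66184.
h = 0.66184² = 0.43803 m.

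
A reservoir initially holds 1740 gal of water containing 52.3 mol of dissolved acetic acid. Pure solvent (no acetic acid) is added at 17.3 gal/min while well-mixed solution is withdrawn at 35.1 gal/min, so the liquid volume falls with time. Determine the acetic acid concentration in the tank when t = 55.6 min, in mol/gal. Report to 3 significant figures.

0.0133 mol/gal

Total volume: dV/dt = Q_in − Q_out = -17.800 gal/min, so V(t) = 1740 − 17.800 t and V(55.6) = 750.32 gal.
Species balance (pure solvent in): dm/dt = −Q_out · m/V(t).
dm/m = −Q_out dt/(V₀ − 17.800 t); integrating gives ln(m/m₀) = −(Q_out/(Q_in−Q_out)) ln(V/V₀).
m = m₀ (V₀/V)^(Q_out/(Q_in−Q_out)) = 52.3 × (1740/750.32)^(-1.9719) = 9.9577 mol.
C = m/V = 9.9577/750.32 = 0.013271 mol/gal.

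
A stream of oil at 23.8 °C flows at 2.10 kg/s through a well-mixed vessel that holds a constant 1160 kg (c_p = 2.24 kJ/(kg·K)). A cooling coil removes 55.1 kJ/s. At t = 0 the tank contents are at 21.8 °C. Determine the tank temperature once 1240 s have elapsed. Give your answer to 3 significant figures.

13.1 °C

First-law balance (no shaft work): M c_p dT/dt = ṁ c_p (T_in − T) − 55.1.
τ = M/ṁ = 552.38 s; T_ss = T_in − Q̇/(ṁ c_p) = 23.8 − 55.1/(2.10·2.24) = 12.087 °C.
This is linear first-order; T(t) = T_ss + (T₀ − T_ss) e^(−t/τ).
T(1240) = 12.087 + (9.7134)·e^(−1240/552.38) = 12.087 + (9.7134)·0.10595 = 13.116 °C.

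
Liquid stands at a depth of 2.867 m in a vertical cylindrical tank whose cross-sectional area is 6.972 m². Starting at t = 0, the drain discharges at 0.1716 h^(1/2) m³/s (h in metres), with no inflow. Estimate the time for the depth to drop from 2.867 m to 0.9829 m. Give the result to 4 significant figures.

57.03 s

Mass balance (ρ constant): A dh/dt = −0.1716 √h.
∫ h^(−1/2) dh = −(0.1716/A) ∫ dt, giving 2√h = 2√h₀ − (0.1716/A) t.
t = 2A(√h₀ − √h)/0.1716 = 2·6.972·(√2.867 − √0.9829)/0.1716
  = 13.9440 × (1.69322 − 0.991413) / 0.1716 = 57.0281 s.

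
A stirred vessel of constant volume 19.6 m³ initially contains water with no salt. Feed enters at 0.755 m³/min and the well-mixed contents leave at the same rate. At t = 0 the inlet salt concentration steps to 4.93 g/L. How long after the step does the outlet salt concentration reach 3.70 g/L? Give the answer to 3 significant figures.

Species balance: V dC/dt = Q(C_in − C) ⇒ τ = V/Q = 25.960 min.
C(t) = C_in + (C₀ − C_in) e^(−t/τ). Set C = 3.70 and solve for t:
e^(−t/τ) = (C − C_in)/(C₀ − C_in) = (3.70 − 4.93)/(0 − 4.93) = 0.24949
t = −τ ln(…) = 25.960 × 1.3883 = 36.041 min.

36.0 min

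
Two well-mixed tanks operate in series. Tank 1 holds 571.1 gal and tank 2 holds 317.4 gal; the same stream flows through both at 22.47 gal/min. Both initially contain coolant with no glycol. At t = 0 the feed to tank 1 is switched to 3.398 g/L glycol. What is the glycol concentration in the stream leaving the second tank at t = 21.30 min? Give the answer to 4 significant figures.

1.030 g/L

Species balance on tank i: dCᵢ/dt = (Cᵢ₋₁ − Cᵢ)/τᵢ with τᵢ = Vᵢ/Q.
τ₁ = 571.1/22.47 = 25.4161 min; τ₂ = 317.4/22.47 = 14.1255 min.
Tank 1: C₁ = C_in(1 − e^(−t/τ₁)). Tank 2 (τ₁ ≠ τ₂): C₂ = C_in[1 − (τ₁ e^(−t/τ₁) − τ₂ e^(−t/τ₂))/(τ₁ − τ₂)].
At t = 21.30: e^(−t/τ₁) = 0.432553, e^(−t/τ₂) = 0.221372.
C₂ = 3.398·[1 − (25.4161·0.432553 − 14.1255·0.221372)/(11.2906)] = 3.398·0.303242 = 1.03042 g/L.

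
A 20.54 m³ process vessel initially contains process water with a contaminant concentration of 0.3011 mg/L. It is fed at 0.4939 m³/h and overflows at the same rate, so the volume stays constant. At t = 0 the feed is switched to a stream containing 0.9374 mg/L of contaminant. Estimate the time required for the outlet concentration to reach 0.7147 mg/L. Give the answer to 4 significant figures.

43.66 h

Accumulation = in − out for the solute gives V dC/dt = Q(C_in − C), so τ = V/Q = 41.5874 h.
C(t) = C_in + (C₀ − C_in) e^(−t/τ). Set C = 0.7147 and solve for t:
e^(−t/τ) = (C − C_in)/(C₀ − C_in) = (0.7147 − 0.9374)/(0.3011 − 0.9374) = 0.349992
t = −τ ln(…) = 41.5874 × 1.04984 = 43.6603 h.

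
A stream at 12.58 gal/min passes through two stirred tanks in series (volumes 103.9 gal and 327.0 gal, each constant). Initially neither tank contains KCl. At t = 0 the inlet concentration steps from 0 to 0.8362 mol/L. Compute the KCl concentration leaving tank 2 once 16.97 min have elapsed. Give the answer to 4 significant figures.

Time constants: τᵢ = Vᵢ/Q for each well-mixed tank.
τ₁ = 103.9/12.58 = 8.25914 min; τ₂ = 327.0/12.58 = 25.9936 min.
Tank 1: C₁ = C_in(1 − e^(−t/τ₁)). Tank 2 (τ₁ ≠ τ₂): C₂ = C_in[1 − (τ₁ e^(−t/τ₁) − τ₂ e^(−t/τ₂))/(τ₁ − τ₂)].
At t = 16.97: e^(−t/τ₁) = 0.128132, e^(−t/τ₂) = 0.520559.
C₂ = 0.8362·[1 − (8.25914·0.128132 − 25.9936·0.520559)/(-17.7345)] = 0.8362·0.296684 = 0.248087 mol/L.

0.2481 mol/L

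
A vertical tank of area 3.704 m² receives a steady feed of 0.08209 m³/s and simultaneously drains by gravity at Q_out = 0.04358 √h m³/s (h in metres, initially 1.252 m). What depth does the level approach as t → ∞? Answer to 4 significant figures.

3.548 m

Mass balance (ρ constant): A dh/dt = Q_in − 0.04358 √h. At steady state dh/dt = 0:
Q_in = 0.04358 √h_ss ⇒ √h_ss = 0.08209/0.04358 = 1.88366.
h_ss = 1.88366² = 3.54818 m. (Since h₀ = 1.252 m < h_ss, the level will rise toward this value.)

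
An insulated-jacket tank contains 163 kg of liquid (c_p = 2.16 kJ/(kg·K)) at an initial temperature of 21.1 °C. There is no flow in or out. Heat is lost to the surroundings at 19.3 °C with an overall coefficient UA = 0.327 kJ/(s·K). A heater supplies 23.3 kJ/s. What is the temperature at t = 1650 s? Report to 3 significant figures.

75.6 °C

Lumped-capacitance energy balance: M c_p dT/dt = UA(T_amb − T) + Q̇.
dT/dt = (T_ss − T)/τ with T_ss = T_amb + Q̇/UA = 19.3 + 23.3/0.327 = 90.554 °C, τ = M c_p/UA = 163·2.16/0.327 = 1076.7 s.
This is linear first-order; T(t) = T_ss + (T₀ − T_ss) e^(−t/τ).
T(1650) = 90.554 + (-69.454)·0.21600 = 75.552 °C.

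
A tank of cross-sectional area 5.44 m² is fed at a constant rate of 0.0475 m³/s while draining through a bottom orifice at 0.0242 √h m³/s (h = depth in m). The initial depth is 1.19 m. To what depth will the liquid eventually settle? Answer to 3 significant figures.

Level balance: A dh/dt = 0.0475 − 0.0242 √h. Setting dh/dt = 0:
Q_in = 0.0242 √h_ss ⇒ √h_ss = 0.0475/0.0242 = 1.9628.
h_ss = 1.9628² = 3.8526 m. (Since h₀ = 1.19 m < h_ss, the level will rise toward this value.)

3.85 m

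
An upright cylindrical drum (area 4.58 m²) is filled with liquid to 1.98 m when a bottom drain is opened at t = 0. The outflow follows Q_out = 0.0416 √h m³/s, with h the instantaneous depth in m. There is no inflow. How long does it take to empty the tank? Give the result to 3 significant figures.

Accumulation of liquid (constant cross-section A): A dh/dt = −0.0416 √h.
∫ h^(−1/2) dh = −(0.0416/A) ∫ dt, giving 2√h = 2√h₀ − (0.0416/A) t.
Set h = 0: 2√h₀ = (0.0416/A) t_empty ⇒ t_empty = 2A√h₀/0.0416.
t_empty = 2·4.58·√1.98/0.0416 = 9.1600·1.4071/0.0416 = 309.84 s.

310 s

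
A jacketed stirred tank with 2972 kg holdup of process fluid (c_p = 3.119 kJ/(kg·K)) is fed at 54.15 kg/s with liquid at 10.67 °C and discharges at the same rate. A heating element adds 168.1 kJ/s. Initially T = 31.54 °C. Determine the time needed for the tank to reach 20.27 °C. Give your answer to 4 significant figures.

45.95 s

M c_p dT/dt = ṁ c_p (T_in − T) + Q̇.
τ = M/ṁ = 54.8846 s; T_ss = T_in + Q̇/(ṁ c_p) = 11.6653 °C.
T(t) = T_ss + (T₀ − T_ss) e^(−t/τ). Set T = 20.27:
e^(−t/τ) = (20.27 − 11.6653)/(31.54 − 11.6653) = 0.432947
t = −54.8846 · ln(0.432947) = 45.9460 s.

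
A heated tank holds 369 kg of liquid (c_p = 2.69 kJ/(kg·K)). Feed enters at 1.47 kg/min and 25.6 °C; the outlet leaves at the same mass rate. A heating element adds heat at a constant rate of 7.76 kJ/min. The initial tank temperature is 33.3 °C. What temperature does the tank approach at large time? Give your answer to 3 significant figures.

Energy balance: M c_p dT/dt = ṁ c_p (T_in − T) + 7.76.
At steady state dT/dt = 0 ⇒ T_ss = T_in + Q̇/(ṁ c_p) = 25.6 + 7.76/(1.47·2.69) = 27.562 °C.

27.6 °C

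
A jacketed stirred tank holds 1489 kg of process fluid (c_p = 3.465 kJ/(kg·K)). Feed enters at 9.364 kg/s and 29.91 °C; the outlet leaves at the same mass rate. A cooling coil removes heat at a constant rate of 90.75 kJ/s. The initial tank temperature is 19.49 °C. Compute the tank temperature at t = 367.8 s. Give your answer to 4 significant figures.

Unsteady energy balance on the tank contents: M c_p dT/dt = ṁ c_p (T_in − T) − 90.75.
τ = M/ṁ = 159.013 s; T_ss = T_in − Q̇/(ṁ c_p) = 29.91 − 90.75/(9.364·3.465) = 27.1131 °C.
Solution: T(t) = T_ss + (T₀ − T_ss) e^(−t/τ).
T(367.8) = 27.1131 + (-7.62307)·e^(−367.8/159.013) = 27.1131 + (-7.62307)·0.0989624 = 26.3587 °C.

26.36 °C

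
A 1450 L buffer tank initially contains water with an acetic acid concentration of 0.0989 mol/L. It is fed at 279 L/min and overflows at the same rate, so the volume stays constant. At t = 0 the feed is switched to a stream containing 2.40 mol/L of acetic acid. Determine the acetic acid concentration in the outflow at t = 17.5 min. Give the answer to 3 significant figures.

2.32 mol/L

Unsteady species balance (constant V, well mixed): V dC/dt = Q(C_in − C).
Time constant τ = V/Q = 1450/279 = 5.1971 min.
Integrating: C(t) = C_in + (C₀ − C_in) e^(−t/τ).
C(17.5) = 2.40 + (0.0989 − 2.40)·e^(−17.5/5.1971) = 2.40 + (-2.3011)·0.034485 = 2.3206 mol/L.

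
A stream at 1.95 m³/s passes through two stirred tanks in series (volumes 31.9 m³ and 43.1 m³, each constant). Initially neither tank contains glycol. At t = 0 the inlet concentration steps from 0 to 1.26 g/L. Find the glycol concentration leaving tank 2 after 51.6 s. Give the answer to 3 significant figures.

0.944 g/L

Species balance on tank i: dCᵢ/dt = (Cᵢ₋₁ − Cᵢ)/τᵢ with τᵢ = Vᵢ/Q.
τ₁ = 31.9/1.95 = 16.359 s; τ₂ = 43.1/1.95 = 22.103 s.
Solving the cascade with C₁(0)=C₂(0)=0 gives C₂(t) = C_in[1 − (τ₁ e^(−t/τ₁) − τ₂ e^(−t/τ₂))/(τ₁ − τ₂)].
At t = 51.6: e^(−t/τ₁) = 0.042671, e^(−t/τ₂) = 0.096852.
C₂ = 1.26·[1 − (16.359·0.042671 − 22.103·0.096852)/(-5.7436)] = 1.26·0.74883 = 0.94352 g/L.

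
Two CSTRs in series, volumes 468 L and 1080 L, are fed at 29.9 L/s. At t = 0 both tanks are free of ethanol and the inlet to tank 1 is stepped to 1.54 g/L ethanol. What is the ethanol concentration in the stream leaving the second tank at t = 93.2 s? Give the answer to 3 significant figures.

Each tank obeys Vᵢ dCᵢ/dt = Q(Cᵢ₋₁ − Cᵢ), so τᵢ = Vᵢ/Q.
τ₁ = 468/29.9 = 15.652 s; τ₂ = 1080/29.9 = 36.120 s.
Tank 1: C₁ = C_in(1 − e^(−t/τ₁)). Tank 2 (τ₁ ≠ τ₂): C₂ = C_in[1 − (τ₁ e^(−t/τ₁) − τ₂ e^(−t/τ₂))/(τ₁ − τ₂)].
At t = 93.2: e^(−t/τ₁) = 0.0025943, e^(−t/τ₂) = 0.075754.
C₂ = 1.54·[1 − (15.652·0.0025943 − 36.120·0.075754)/(-20.468)] = 1.54·0.86830 = 1.3372 g/L.

1.34 g/L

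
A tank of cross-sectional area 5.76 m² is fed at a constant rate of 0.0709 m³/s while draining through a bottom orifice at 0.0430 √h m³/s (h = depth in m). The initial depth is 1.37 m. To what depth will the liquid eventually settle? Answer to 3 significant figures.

Mass balance (ρ constant): A dh/dt = Q_in − 0.0430 √h. At steady state dh/dt = 0:
Q_in = 0.0430 √h_ss ⇒ √h_ss = 0.0709/0.0430 = 1.6488.
h_ss = 1.6488² = 2.7187 m. (Since h₀ = 1.37 m < h_ss, the level will rise toward this value.)

2.72 m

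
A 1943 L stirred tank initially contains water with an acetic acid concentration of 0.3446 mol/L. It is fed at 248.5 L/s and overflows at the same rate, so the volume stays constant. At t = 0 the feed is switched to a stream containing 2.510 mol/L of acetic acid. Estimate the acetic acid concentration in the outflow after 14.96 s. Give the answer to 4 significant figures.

Species balance on the tank: V dC/dt = Q(C_in − C).
Rewrite as dC/dt + C/τ = C_in/τ, τ = V/Q = 7.81891 s.
Integrating: C(t) = C_in + (C₀ − C_in) e^(−t/τ).
C(14.96) = 2.510 + (0.3446 − 2.510)·e^(−14.96/7.81891) = 2.510 + (-2.16540)·0.147591 = 2.19041 mol/L.

2.190 mol/L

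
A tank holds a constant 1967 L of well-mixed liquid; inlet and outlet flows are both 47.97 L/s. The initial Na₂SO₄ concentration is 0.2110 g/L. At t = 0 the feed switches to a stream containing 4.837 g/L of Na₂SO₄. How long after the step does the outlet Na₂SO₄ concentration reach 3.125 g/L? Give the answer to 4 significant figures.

Transient balance on the dissolved component: V dC/dt = Q(C_in − C), so τ = V/Q = 41.0048 s.
C(t) = C_in + (C₀ − C_in) e^(−t/τ). Set C = 3.125 and solve for t:
e^(−t/τ) = (C − C_in)/(C₀ − C_in) = (3.125 − 4.837)/(0.2110 − 4.837) = 0.370082
t = −τ ln(…) = 41.0048 × 0.994030 = 40.7600 s.

40.76 s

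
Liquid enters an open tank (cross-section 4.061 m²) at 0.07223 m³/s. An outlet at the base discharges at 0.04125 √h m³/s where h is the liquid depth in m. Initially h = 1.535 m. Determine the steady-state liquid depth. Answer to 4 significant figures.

3.066 m

Level balance: A dh/dt = 0.07223 − 0.04125 √h. Setting dh/dt = 0:
Q_in = 0.04125 √h_ss ⇒ √h_ss = 0.07223/0.04125 = 1.75103.
h_ss = 1.75103² = 3.06611 m. (Since h₀ = 1.535 m < h_ss, the level will rise toward this value.)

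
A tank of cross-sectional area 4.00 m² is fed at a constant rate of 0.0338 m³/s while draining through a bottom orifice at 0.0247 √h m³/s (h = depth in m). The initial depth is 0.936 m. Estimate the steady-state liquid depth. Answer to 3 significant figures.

A dh/dt = Q_in − 0.0247 √h. Steady state requires inflow = outflow:
Q_in = 0.0247 √h_ss ⇒ √h_ss = 0.0338/0.0247 = 1.3684.
h_ss = 1.3684² = 1.8726 m. (Since h₀ = 0.936 m < h_ss, the level will rise toward this value.)

1.87 m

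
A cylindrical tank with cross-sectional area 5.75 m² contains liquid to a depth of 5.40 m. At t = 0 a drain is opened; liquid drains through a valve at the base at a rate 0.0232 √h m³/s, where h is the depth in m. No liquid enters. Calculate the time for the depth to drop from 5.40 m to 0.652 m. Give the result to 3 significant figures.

A dh/dt = −Q_out = −0.0232 √h.
Separate and integrate: 2(√h − √h₀) = −(0.0232/A) t.
t = 2A(√h₀ − √h)/0.0232 = 2·5.75·(√5.40 − √0.652)/0.0232
  = 11.500 × (2.3238 − 0.80747) / 0.0232 = 751.63 s.

752 s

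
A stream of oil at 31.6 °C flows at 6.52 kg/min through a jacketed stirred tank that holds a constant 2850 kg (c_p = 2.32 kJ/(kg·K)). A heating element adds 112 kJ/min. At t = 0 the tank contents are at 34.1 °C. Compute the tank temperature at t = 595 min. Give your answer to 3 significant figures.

M c_p dT/dt = ṁ c_p (T_in − T) + Q̇.
τ = M/ṁ = 437.12 min; T_ss = T_in + Q̇/(ṁ c_p) = 31.6 + 112/(6.52·2.32) = 39.004 °C.
T approaches T_ss exponentially: T(t) = T_ss + (T₀ − T_ss) e^(−t/τ).
T(595) = 39.004 + (-4.9043)·e^(−595/437.12) = 39.004 + (-4.9043)·0.25635 = 37.747 °C.

37.7 °C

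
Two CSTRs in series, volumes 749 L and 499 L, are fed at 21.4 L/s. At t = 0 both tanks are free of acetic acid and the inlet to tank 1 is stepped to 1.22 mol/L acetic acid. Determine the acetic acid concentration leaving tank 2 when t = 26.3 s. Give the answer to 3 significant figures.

0.284 mol/L

Each tank obeys Vᵢ dCᵢ/dt = Q(Cᵢ₋₁ − Cᵢ), so τᵢ = Vᵢ/Q.
τ₁ = 749/21.4 = 35.000 s; τ₂ = 499/21.4 = 23.318 s.
Tank 1: C₁ = C_in(1 − e^(−t/τ₁)). Tank 2 (τ₁ ≠ τ₂): C₂ = C_in[1 − (τ₁ e^(−t/τ₁) − τ₂ e^(−t/τ₂))/(τ₁ − τ₂)].
At t = 26.3: e^(−t/τ₁) = 0.47169, e^(−t/τ₂) = 0.32371.
C₂ = 1.22·[1 − (35.000·0.47169 − 23.318·0.32371)/(11.682)] = 1.22·0.23294 = 0.28419 mol/L.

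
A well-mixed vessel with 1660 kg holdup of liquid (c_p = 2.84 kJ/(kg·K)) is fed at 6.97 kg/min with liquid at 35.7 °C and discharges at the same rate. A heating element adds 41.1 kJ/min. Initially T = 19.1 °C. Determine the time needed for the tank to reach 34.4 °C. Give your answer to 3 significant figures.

M c_p dT/dt = ṁ c_p (T_in − T) + Q̇.
τ = M/ṁ = 238.16 min; T_ss = T_in + Q̇/(ṁ c_p) = 37.776 °C.
T(t) = T_ss + (T₀ − T_ss) e^(−t/τ). Set T = 34.4:
e^(−t/τ) = (34.4 − 37.776)/(19.1 − 37.776) = 0.18078
t = −238.16 · ln(0.18078) = 407.37 min.

407 min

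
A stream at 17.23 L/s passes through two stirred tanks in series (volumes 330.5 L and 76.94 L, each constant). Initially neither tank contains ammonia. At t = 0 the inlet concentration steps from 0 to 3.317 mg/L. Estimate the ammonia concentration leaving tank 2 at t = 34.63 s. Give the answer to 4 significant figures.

2.607 mg/L

Time constants: τᵢ = Vᵢ/Q for each well-mixed tank.
τ₁ = 330.5/17.23 = 19.1817 s; τ₂ = 76.94/17.23 = 4.46547 s.
Solving the cascade with C₁(0)=C₂(0)=0 gives C₂(t) = C_in[1 − (τ₁ e^(−t/τ₁) − τ₂ e^(−t/τ₂))/(τ₁ − τ₂)].
At t = 34.63: e^(−t/τ₁) = 0.164414, e^(−t/τ₂) = 0.000428565.
C₂ = 3.317·[1 − (19.1817·0.164414 − 4.46547·0.000428565)/(14.7162)] = 3.317·0.785827 = 2.60659 mg/L.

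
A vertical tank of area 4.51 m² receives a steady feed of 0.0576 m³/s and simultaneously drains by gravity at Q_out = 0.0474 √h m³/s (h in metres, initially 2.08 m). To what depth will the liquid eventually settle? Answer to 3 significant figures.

Level balance: A dh/dt = 0.0576 − 0.0474 √h. Setting dh/dt = 0:
Q_in = 0.0474 √h_ss ⇒ √h_ss = 0.0576/0.0474 = 1.2152.
h_ss = 1.2152² = 1.4767 m. (Since h₀ = 2.08 m > h_ss, the level will fall toward this value.)

1.48 m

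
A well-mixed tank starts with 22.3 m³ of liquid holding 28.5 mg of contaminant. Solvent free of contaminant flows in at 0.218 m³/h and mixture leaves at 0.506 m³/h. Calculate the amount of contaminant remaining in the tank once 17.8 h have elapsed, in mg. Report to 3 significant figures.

Total volume: dV/dt = Q_in − Q_out = -0.28800 m³/h, so V(t) = 22.3 − 0.28800 t and V(17.8) = 17.174 m³.
Solute balance: dm/dt = 0 − Q_out C = −Q_out m/V(t).
dm/m = −Q_out dt/(V₀ − 0.28800 t); integrating gives ln(m/m₀) = −(Q_out/(Q_in−Q_out)) ln(V/V₀).
m = m₀ (V₀/V)^(Q_out/(Q_in−Q_out)) = 28.5 × (22.3/17.174)^(-1.7569) = 18.011 mg.

18.0 mg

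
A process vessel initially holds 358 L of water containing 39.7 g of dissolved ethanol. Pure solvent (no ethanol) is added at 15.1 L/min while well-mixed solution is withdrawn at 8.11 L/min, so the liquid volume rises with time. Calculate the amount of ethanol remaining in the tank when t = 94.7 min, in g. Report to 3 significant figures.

11.8 g

Total volume: dV/dt = Q_in − Q_out = 6.9900 L/min, so V(t) = 358 + 6.9900 t and V(94.7) = 1020.0 L.
Solute balance: dm/dt = 0 − Q_out C = −Q_out m/V(t).
dm/m = −Q_out dt/(V₀ + 6.9900 t); integrating gives ln(m/m₀) = −(Q_out/(Q_in−Q_out)) ln(V/V₀).
m = m₀ (V₀/V)^(Q_out/(Q_in−Q_out)) = 39.7 × (358/1020.0)^(1.1602) = 11.783 g.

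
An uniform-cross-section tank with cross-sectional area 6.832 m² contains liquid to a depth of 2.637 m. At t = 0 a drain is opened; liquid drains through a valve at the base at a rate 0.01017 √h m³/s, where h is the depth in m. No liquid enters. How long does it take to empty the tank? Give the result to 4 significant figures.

2182 s

A dh/dt = −Q_out = −0.01017 √h.
This is separable: 2 d(√h)/dt = −0.01017/A, so √h = √h₀ − (0.01017/(2A)) t.
Tank is empty when √h = 0: t_empty = 2A√h₀/0.01017.
t_empty = 2·6.832·√2.637/0.01017 = 13.6640·1.62388/0.01017 = 2181.79 s.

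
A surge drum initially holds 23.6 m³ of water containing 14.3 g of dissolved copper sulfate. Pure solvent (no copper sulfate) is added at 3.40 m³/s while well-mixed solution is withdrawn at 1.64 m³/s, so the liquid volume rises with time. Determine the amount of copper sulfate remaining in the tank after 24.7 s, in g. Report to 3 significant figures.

Total volume: dV/dt = Q_in − Q_out = 1.7600 m³/s, so V(t) = 23.6 + 1.7600 t and V(24.7) = 67.072 m³.
Solute balance: dm/dt = 0 − Q_out C = −Q_out m/V(t).
Separate: dm/m = −Q_out dt/V(t) ⇒ ln(m/m₀) = −(Q_out/(Q_in−Q_out)) ln(V/V₀).
m = m₀ (V₀/V)^(Q_out/(Q_in−Q_out)) = 14.3 × (23.6/67.072)^(0.93182) = 5.4030 g.

5.40 g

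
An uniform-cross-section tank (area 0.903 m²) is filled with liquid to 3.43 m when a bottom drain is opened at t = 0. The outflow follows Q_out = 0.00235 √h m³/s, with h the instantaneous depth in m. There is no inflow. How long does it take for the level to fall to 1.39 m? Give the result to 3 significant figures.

517 s

Unsteady balance on liquid volume: A dh/dt = −0.00235 √h.
This is separable: 2 d(√h)/dt = −0.00235/A, so √h = √h₀ − (0.00235/(2A)) t.
t = 2A(√h₀ − √h)/0.00235 = 2·0.903·(√3.43 − √1.39)/0.00235
  = 1.8060 × (1.8520 − 1.1790) / 0.00235 = 517.24 s.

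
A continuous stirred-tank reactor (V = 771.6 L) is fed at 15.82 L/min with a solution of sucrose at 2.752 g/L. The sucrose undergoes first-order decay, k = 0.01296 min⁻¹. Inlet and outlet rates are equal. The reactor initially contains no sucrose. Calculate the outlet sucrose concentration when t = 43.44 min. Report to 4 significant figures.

Accumulation = in − out − consumed: V dC/dt = Q C_in − Q C − k V C.
This is linear with rate a = Q/V + k = 0.0334629 min⁻¹.
C_ss = Q C_in/(Q + kV) = 1.68616 g/L; C(t) = C_ss + (C₀ − C_ss) e^(−a t).
C(43.44) = 1.68616 + (-1.68616)·e^(−0.0334629·43.44) = 1.68616 + (-1.68616)·0.233721 = 1.29207 g/L.

1.292 g/L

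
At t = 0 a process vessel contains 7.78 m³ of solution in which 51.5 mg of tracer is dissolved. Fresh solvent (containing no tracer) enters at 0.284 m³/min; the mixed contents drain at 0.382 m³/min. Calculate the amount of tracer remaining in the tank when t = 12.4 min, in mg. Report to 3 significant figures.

Total volume: dV/dt = Q_in − Q_out = -0.098000 m³/min, so V(t) = 7.78 − 0.098000 t and V(12.4) = 6.5648 m³.
Species balance (pure solvent in): dm/dt = −Q_out · m/V(t).
dm/m = −Q_out dt/(V₀ − 0.098000 t); integrating gives ln(m/m₀) = −(Q_out/(Q_in−Q_out)) ln(V/V₀).
m = m₀ (V₀/V)^(Q_out/(Q_in−Q_out)) = 51.5 × (7.78/6.5648)^(-3.8980) = 26.564 mg.

26.6 mg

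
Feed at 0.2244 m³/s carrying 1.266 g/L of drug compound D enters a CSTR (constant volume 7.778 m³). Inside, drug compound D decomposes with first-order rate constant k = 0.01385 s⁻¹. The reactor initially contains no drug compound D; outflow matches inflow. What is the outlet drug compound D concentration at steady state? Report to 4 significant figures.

0.8554 g/L

Accumulation = in − out − consumed: V dC/dt = Q C_in − Q C − k V C.
At steady state: 0 = Q C_in − (Q + kV) C_ss, so C_ss = Q C_in/(Q + kV).
C_ss = 0.2244·1.266/(0.2244 + 0.01385·7.778) = 0.284090/0.332125 = 0.855371 g/L.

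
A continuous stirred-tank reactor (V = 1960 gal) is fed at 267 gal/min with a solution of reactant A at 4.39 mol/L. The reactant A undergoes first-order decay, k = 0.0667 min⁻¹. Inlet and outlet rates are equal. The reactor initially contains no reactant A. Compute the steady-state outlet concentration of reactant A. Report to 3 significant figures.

2.95 mol/L

V dC/dt = Q(C_in − C) − k V C.
At steady state: 0 = Q C_in − (Q + kV) C_ss, so C_ss = Q C_in/(Q + kV).
C_ss = 267·4.39/(267 + 0.0667·1960) = 1172.1/397.73 = 2.9470 mol/L.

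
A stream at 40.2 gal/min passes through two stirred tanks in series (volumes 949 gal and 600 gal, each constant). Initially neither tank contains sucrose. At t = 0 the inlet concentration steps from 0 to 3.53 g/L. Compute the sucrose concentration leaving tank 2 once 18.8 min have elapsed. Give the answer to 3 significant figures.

Time constants: τᵢ = Vᵢ/Q for each well-mixed tank.
τ₁ = 949/40.2 = 23.607 min; τ₂ = 600/40.2 = 14.925 min.
Solving the cascade with C₁(0)=C₂(0)=0 gives C₂(t) = C_in[1 − (τ₁ e^(−t/τ₁) − τ₂ e^(−t/τ₂))/(τ₁ − τ₂)].
At t = 18.8: e^(−t/τ₁) = 0.45096, e^(−t/τ₂) = 0.28377.
C₂ = 3.53·[1 − (23.607·0.45096 − 14.925·0.28377)/(8.6816)] = 3.53·0.26160 = 0.92345 g/L.

0.923 g/L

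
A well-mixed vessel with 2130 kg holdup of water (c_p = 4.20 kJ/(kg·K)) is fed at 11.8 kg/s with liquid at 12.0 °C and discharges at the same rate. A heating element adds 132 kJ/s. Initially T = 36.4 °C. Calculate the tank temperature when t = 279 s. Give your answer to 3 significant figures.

19.3 °C

Heat balance on the well-mixed liquid: M c_p dT/dt = ṁ c_p (T_in − T) + 132.
Rearrange: dT/dt = (T_ss − T)/τ with τ = M/ṁ = 180.51 s and T_ss = T_in + Q̇/(ṁ c_p) = 14.663 °C.
Integrating: T(t) = T_ss + (T₀ − T_ss) e^(−t/τ).
T(279) = 14.663 + (21.737)·e^(−279/180.51) = 14.663 + (21.737)·0.21318 = 19.297 °C.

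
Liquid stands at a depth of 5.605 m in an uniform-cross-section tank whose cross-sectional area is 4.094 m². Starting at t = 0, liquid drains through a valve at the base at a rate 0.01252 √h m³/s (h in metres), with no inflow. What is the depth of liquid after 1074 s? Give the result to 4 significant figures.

With no inflow, A dh/dt = −0.01252 √h.
Separate and integrate: 2(√h − √h₀) = −(0.01252/A) t.
√h = √5.605 − 0.01252·1074/(2·4.094) = 2.36749 − 1.64222 = 0.725270.
h = 0.725270² = 0.526017 m.

0.5260 m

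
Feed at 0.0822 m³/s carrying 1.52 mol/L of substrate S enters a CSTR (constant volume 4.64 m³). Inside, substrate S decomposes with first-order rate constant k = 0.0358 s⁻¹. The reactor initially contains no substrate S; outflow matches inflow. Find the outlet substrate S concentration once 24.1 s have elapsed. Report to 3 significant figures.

0.365 mol/L

V dC/dt = Q(C_in − C) − k V C.
This is linear with rate a = Q/V + k = 0.053516 s⁻¹.
C_ss = Q C_in/(Q + kV) = 0.50317 mol/L; C(t) = C_ss + (C₀ − C_ss) e^(−a t).
C(24.1) = 0.50317 + (-0.50317)·e^(−0.053516·24.1) = 0.50317 + (-0.50317)·0.27535 = 0.36463 mol/L.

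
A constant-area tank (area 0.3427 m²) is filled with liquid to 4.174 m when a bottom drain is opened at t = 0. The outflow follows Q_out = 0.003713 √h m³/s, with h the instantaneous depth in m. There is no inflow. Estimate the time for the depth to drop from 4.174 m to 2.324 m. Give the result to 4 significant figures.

95.73 s

With no inflow, A dh/dt = −0.003713 √h.
Separate and integrate: 2(√h − √h₀) = −(0.003713/A) t.
t = 2A(√h₀ − √h)/0.003713 = 2·0.3427·(√4.174 − √2.324)/0.003713
  = 0.685400 × (2.04304 − 1.52447) / 0.003713 = 95.7252 s.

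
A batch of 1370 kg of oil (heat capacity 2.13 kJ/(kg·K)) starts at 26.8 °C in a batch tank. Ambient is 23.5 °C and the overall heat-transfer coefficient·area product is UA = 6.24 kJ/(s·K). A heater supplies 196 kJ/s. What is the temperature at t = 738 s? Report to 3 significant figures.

M c_p dT/dt = −UA(T − T_amb) + Q̇.
dT/dt = (T_ss − T)/τ with T_ss = T_amb + Q̇/UA = 23.5 + 196/6.24 = 54.910 °C, τ = M c_p/UA = 1370·2.13/6.24 = 467.64 s.
Integrating: T(t) = T_ss + (T₀ − T_ss) e^(−t/τ).
T(738) = 54.910 + (-28.110)·0.20636 = 49.109 °C.

49.1 °C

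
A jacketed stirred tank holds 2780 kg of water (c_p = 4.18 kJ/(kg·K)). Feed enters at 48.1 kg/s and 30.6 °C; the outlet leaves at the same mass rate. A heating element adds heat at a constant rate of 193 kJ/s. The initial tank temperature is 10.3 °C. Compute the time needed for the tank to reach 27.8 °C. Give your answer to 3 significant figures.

M c_p dT/dt = ṁ c_p (T_in − T) + Q̇.
τ = M/ṁ = 57.796 s; T_ss = T_in + Q̇/(ṁ c_p) = 31.560 °C.
T(t) = T_ss + (T₀ − T_ss) e^(−t/τ). Set T = 27.8:
e^(−t/τ) = (27.8 − 31.560)/(10.3 − 31.560) = 0.17685
t = −57.796 · ln(0.17685) = 100.13 s.

100 s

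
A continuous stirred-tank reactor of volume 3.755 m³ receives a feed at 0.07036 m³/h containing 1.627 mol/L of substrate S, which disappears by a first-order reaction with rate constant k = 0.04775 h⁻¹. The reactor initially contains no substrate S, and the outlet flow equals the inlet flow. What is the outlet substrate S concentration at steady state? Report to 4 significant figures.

Accumulation = in − out − consumed: V dC/dt = Q C_in − Q C − k V C.
At steady state: 0 = Q C_in − (Q + kV) C_ss, so C_ss = Q C_in/(Q + kV).
C_ss = 0.07036·1.627/(0.07036 + 0.04775·3.755) = 0.114476/0.249661 = 0.458524 mol/L.

0.4585 mol/L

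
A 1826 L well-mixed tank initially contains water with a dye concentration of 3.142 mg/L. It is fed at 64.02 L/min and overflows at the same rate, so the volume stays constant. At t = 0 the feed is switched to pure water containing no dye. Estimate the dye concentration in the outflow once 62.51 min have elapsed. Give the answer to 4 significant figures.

0.3511 mg/L

Accumulation = in − out for the solute gives V dC/dt = Q(C_in − C).
Time constant τ = V/Q = 1826/64.02 = 28.5223 min.
C approaches C_in exponentially: C(t) = C_in + (C₀ − C_in) e^(−t/τ).
C(62.51) = 0 + (3.142 − 0)·e^(−62.51/28.5223) = 0 + (3.14200)·0.111736 = 0.351075 mg/L.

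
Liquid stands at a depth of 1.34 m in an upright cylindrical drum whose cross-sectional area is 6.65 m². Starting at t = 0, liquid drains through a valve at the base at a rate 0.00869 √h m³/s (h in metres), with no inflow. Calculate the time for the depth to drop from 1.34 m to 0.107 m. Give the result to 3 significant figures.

Mass balance (ρ constant): A dh/dt = −0.00869 √h.
This is separable: 2 d(√h)/dt = −0.00869/A, so √h = √h₀ − (0.00869/(2A)) t.
t = 2A(√h₀ − √h)/0.00869 = 2·6.65·(√1.34 − √0.107)/0.00869
  = 13.300 × (1.1576 − 0.32711) / 0.00869 = 1271.0 s.

1270 s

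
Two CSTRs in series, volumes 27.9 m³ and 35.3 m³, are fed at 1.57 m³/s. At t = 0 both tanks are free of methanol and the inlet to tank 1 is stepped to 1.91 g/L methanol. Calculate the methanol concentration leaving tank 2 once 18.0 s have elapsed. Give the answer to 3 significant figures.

0.434 g/L

Species balance on tank i: dCᵢ/dt = (Cᵢ₋₁ − Cᵢ)/τᵢ with τᵢ = Vᵢ/Q.
τ₁ = 27.9/1.57 = 17.771 s; τ₂ = 35.3/1.57 = 22.484 s.
Solving the cascade with C₁(0)=C₂(0)=0 gives C₂(t) = C_in[1 − (τ₁ e^(−t/τ₁) − τ₂ e^(−t/τ₂))/(τ₁ − τ₂)].
At t = 18.0: e^(−t/τ₁) = 0.36316, e^(−t/τ₂) = 0.44907.
C₂ = 1.91·[1 − (17.771·0.36316 − 22.484·0.44907)/(-4.7134)] = 1.91·0.22702 = 0.43360 g/L.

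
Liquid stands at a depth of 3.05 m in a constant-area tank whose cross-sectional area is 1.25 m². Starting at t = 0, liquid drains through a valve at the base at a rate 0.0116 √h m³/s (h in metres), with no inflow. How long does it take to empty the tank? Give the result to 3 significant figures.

376 s

Mass balance (ρ constant): A dh/dt = −0.0116 √h.
∫ h^(−1/2) dh = −(0.0116/A) ∫ dt, giving 2√h = 2√h₀ − (0.0116/A) t.
Tank is empty when √h = 0: t_empty = 2A√h₀/0.0116.
t_empty = 2·1.25·√3.05/0.0116 = 2.5000·1.7464/0.0116 = 376.38 s.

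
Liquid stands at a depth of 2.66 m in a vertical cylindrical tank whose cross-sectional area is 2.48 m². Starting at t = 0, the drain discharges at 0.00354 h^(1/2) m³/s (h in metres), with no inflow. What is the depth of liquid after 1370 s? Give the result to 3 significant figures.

A dh/dt = −Q_out = −0.00354 √h.
This is separable: 2 d(√h)/dt = −0.00354/A, so √h = √h₀ − (0.00354/(2A)) t.
√h = √2.66 − 0.00354·1370/(2·2.48) = 1.6310 − 0.97778 = 0.65317.
h = 0.65317² = 0.42663 m.

0.427 m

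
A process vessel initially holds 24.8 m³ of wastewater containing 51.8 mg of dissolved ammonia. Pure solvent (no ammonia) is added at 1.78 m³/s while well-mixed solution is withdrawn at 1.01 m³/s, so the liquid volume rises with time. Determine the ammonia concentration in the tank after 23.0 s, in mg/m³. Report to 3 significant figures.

Total volume: dV/dt = Q_in − Q_out = 0.77000 m³/s, so V(t) = 24.8 + 0.77000 t and V(23.0) = 42.510 m³.
No ammonia enters, so dm/dt = −Q_out · (m/V).
dm/m = −Q_out dt/(V₀ + 0.77000 t); integrating gives ln(m/m₀) = −(Q_out/(Q_in−Q_out)) ln(V/V₀).
m = m₀ (V₀/V)^(Q_out/(Q_in−Q_out)) = 51.8 × (24.8/42.510)^(1.3117) = 25.547 mg.
C = m/V = 25.547/42.510 = 0.60097 mg/m³.

0.601 mg/m³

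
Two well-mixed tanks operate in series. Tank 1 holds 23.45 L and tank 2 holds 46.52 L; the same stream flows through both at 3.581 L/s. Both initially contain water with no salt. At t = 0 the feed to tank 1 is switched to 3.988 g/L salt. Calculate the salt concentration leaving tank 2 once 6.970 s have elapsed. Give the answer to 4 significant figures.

0.6837 g/L

Time constants: τᵢ = Vᵢ/Q for each well-mixed tank.
τ₁ = 23.45/3.581 = 6.54845 s; τ₂ = 46.52/3.581 = 12.9908 s.
Tank 1: C₁ = C_in(1 − e^(−t/τ₁)). Tank 2 (τ₁ ≠ τ₂): C₂ = C_in[1 − (τ₁ e^(−t/τ₁) − τ₂ e^(−t/τ₂))/(τ₁ − τ₂)].
At t = 6.970: e^(−t/τ₁) = 0.344944, e^(−t/τ₂) = 0.584771.
C₂ = 3.988·[1 − (6.54845·0.344944 − 12.9908·0.584771)/(-6.44233)] = 3.988·0.171450 = 0.683744 g/L.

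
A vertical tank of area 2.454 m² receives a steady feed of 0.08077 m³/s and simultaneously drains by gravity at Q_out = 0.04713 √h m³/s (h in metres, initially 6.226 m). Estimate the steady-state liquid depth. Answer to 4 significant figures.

Level balance: A dh/dt = 0.08077 − 0.04713 √h. Setting dh/dt = 0:
Q_in = 0.04713 √h_ss ⇒ √h_ss = 0.08077/0.04713 = 1.71377.
h_ss = 1.71377² = 2.93701 m. (Since h₀ = 6.226 m > h_ss, the level will fall toward this value.)

2.937 m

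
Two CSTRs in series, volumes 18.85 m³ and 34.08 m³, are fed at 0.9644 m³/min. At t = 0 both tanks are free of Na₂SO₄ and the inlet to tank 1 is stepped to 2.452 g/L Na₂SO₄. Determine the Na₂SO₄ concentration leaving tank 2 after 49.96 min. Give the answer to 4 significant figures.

Time constants: τᵢ = Vᵢ/Q for each well-mixed tank.
τ₁ = 18.85/0.9644 = 19.5458 min; τ₂ = 34.08/0.9644 = 35.3380 min.
Tank 1: C₁ = C_in(1 − e^(−t/τ₁)). Tank 2 (τ₁ ≠ τ₂): C₂ = C_in[1 − (τ₁ e^(−t/τ₁) − τ₂ e^(−t/τ₂))/(τ₁ − τ₂)].
At t = 49.96: e^(−t/τ₁) = 0.0776112, e^(−t/τ₂) = 0.243224.
C₂ = 2.452·[1 − (19.5458·0.0776112 − 35.3380·0.243224)/(-15.7922)] = 2.452·0.551800 = 1.35301 g/L.

1.353 g/L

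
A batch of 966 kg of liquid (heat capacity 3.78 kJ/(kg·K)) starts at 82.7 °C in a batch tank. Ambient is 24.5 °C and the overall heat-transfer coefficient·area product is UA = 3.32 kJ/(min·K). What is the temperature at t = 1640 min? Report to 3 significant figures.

37.6 °C

M c_p dT/dt = −UA(T − T_amb).
dT/dt = (T_ss − T)/τ with T_ss = T_amb = 24.500 °C, τ = M c_p/UA = 966·3.78/3.32 = 1099.8 min.
Solution: T(t) = T_ss + (T₀ − T_ss) e^(−t/τ).
T(1640) = 24.500 + (58.200)·0.22512 = 37.602 °C.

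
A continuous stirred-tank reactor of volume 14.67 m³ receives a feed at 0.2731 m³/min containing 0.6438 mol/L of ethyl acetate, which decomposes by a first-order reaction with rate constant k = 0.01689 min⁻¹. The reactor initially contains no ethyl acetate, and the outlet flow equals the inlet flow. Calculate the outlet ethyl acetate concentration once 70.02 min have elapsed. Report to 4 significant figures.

Accumulation = in − out − consumed: V dC/dt = Q C_in − Q C − k V C.
dC/dt = (Q/V) C_in − (Q/V + k) C; effective rate a = Q/V + k = 0.0186162 + 0.01689 = 0.0355062 min⁻¹.
C_ss = Q C_in/(Q + kV) = 0.337550 mol/L; C(t) = C_ss + (C₀ − C_ss) e^(−a t).
C(70.02) = 0.337550 + (-0.337550)·e^(−0.0355062·70.02) = 0.337550 + (-0.337550)·0.0832301 = 0.309456 mol/L.

0.3095 mol/L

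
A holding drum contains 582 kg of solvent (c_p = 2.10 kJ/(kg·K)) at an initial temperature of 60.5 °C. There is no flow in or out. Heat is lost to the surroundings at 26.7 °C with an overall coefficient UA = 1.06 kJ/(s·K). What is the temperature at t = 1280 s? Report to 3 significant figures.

Heat balance on the well-mixed liquid: M c_p dT/dt = −UA(T − T_amb).
dT/dt = (T_ss − T)/τ with T_ss = T_amb = 26.700 °C, τ = M c_p/UA = 582·2.10/1.06 = 1153.0 s.
This is linear first-order; T(t) = T_ss + (T₀ − T_ss) e^(−t/τ).
T(1280) = 26.700 + (33.800)·0.32952 = 37.838 °C.

37.8 °C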